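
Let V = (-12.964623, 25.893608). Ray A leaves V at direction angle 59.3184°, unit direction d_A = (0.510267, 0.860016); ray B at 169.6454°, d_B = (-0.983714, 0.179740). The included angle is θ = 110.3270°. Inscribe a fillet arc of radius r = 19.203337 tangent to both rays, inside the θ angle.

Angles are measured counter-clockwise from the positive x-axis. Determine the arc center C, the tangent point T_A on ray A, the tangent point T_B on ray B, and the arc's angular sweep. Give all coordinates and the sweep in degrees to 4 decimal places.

center=(-22.6602,47.1864) T_A=(-6.1450,37.3876) T_B=(-26.1118,28.2958) sweep=69.6730

bisector direction at 114.4819° = (-0.414406,0.910092)
center distance |VC| = r/sin(θ/2) = 19.203337/sin(55.1635°) = 23.396293
C = V + |VC|·bis = (-22.6602,47.1864)
T_A = V + ((C−V)·d_A)·d_A = V + 13.3648·d_A = (-6.1450,37.3876)
T_B = V + ((C−V)·d_B)·d_B = V + 13.3648·d_B = (-26.1118,28.2958)
sweep = 180° − θ = 69.6730°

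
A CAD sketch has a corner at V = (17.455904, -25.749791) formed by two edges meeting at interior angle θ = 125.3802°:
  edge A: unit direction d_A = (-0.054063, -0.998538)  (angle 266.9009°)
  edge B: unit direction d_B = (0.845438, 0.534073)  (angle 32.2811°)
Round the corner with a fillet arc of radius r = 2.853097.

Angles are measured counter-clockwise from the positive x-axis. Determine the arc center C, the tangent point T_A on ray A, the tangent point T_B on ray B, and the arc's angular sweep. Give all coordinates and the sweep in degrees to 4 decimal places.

bisector direction at 329.5910° = (0.862434,-0.506169)
center distance |VC| = r/sin(θ/2) = 2.853097/sin(62.6901°) = 3.211002
C = V + |VC|·bis = (20.2252,-27.3751)
T_A = V + ((C−V)·d_A)·d_A = V + 1.4732·d_A = (17.3763,-27.2209)
T_B = V + ((C−V)·d_B)·d_B = V + 1.4732·d_B = (18.7014,-24.9630)
sweep = 180° − θ = 54.6198°

center=(20.2252,-27.3751) T_A=(17.3763,-27.2209) T_B=(18.7014,-24.9630) sweep=54.6198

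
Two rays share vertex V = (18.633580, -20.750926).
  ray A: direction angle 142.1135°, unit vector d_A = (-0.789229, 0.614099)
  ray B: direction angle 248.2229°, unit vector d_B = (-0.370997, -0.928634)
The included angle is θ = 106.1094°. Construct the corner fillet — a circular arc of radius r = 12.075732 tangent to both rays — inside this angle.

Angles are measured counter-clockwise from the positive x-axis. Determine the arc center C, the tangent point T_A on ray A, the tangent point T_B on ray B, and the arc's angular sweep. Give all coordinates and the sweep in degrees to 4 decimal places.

bisector direction at 195.1682° = (-0.965162,-0.261654)
center distance |VC| = r/sin(θ/2) = 12.075732/sin(53.0547°) = 15.109591
C = V + |VC|·bis = (4.0504,-24.7044)
T_A = V + ((C−V)·d_A)·d_A = V + 9.0817·d_A = (11.4661,-15.1739)
T_B = V + ((C−V)·d_B)·d_B = V + 9.0817·d_B = (15.2643,-29.1845)
sweep = 180° − θ = 73.8906°

center=(4.0504,-24.7044) T_A=(11.4661,-15.1739) T_B=(15.2643,-29.1845) sweep=73.8906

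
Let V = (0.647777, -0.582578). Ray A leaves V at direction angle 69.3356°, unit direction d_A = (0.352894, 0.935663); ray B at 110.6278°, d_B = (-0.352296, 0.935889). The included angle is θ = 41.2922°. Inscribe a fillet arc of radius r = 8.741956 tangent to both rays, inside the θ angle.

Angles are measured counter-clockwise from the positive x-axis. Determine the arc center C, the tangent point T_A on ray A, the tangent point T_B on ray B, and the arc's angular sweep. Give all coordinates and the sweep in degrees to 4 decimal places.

bisector direction at 89.9817° = (0.000319,1.000000)
center distance |VC| = r/sin(θ/2) = 8.741956/sin(20.6461°) = 24.793215
C = V + |VC|·bis = (0.6557,24.2106)
T_A = V + ((C−V)·d_A)·d_A = V + 23.2009·d_A = (8.8352,21.1257)
T_B = V + ((C−V)·d_B)·d_B = V + 23.2009·d_B = (-7.5258,21.1309)
sweep = 180° − θ = 138.7078°

center=(0.6557,24.2106) T_A=(8.8352,21.1257) T_B=(-7.5258,21.1309) sweep=138.7078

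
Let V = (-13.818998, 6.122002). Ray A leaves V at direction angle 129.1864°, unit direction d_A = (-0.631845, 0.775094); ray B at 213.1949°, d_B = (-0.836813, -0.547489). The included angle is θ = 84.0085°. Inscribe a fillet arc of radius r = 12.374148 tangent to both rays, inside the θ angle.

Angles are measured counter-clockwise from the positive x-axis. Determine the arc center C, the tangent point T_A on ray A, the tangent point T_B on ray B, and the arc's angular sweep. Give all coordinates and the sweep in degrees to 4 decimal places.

center=(-32.0922,8.9539) T_A=(-22.5011,16.7724) T_B=(-25.3175,-1.4009) sweep=95.9915

bisector direction at 171.1906° = (-0.988203,0.153147)
center distance |VC| = r/sin(θ/2) = 12.374148/sin(42.0042°) = 18.491351
C = V + |VC|·bis = (-32.0922,8.9539)
T_A = V + ((C−V)·d_A)·d_A = V + 13.7408·d_A = (-22.5011,16.7724)
T_B = V + ((C−V)·d_B)·d_B = V + 13.7408·d_B = (-25.3175,-1.4009)
sweep = 180° − θ = 95.9915°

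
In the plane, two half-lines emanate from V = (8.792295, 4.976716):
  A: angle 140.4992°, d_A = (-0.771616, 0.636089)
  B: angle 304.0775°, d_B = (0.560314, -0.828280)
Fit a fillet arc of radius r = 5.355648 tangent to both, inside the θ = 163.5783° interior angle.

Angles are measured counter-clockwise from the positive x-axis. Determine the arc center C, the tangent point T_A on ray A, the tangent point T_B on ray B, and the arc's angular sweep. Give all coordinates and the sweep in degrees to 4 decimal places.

bisector direction at 222.2884° = (-0.739768,-0.672862)
center distance |VC| = r/sin(θ/2) = 5.355648/sin(81.7892°) = 5.411116
C = V + |VC|·bis = (4.7893,1.3358)
T_A = V + ((C−V)·d_A)·d_A = V + 0.7728·d_A = (8.1960,5.4683)
T_B = V + ((C−V)·d_B)·d_B = V + 0.7728·d_B = (9.2253,4.3366)
sweep = 180° − θ = 16.4217°

center=(4.7893,1.3358) T_A=(8.1960,5.4683) T_B=(9.2253,4.3366) sweep=16.4217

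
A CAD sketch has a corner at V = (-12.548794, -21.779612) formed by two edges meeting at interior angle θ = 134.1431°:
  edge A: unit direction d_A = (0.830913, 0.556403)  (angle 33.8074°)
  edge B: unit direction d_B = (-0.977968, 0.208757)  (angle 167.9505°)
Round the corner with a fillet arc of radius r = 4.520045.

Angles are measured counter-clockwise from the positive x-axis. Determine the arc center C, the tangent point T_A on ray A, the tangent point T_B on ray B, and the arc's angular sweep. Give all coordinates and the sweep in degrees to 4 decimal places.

center=(-13.4751,-16.9600) T_A=(-10.9601,-20.7158) T_B=(-14.4187,-21.3805) sweep=45.8569

bisector direction at 100.8790° = (-0.188735,0.982028)
center distance |VC| = r/sin(θ/2) = 4.520045/sin(67.0716°) = 4.907800
C = V + |VC|·bis = (-13.4751,-16.9600)
T_A = V + ((C−V)·d_A)·d_A = V + 1.9120·d_A = (-10.9601,-20.7158)
T_B = V + ((C−V)·d_B)·d_B = V + 1.9120·d_B = (-14.4187,-21.3805)
sweep = 180° − θ = 45.8569°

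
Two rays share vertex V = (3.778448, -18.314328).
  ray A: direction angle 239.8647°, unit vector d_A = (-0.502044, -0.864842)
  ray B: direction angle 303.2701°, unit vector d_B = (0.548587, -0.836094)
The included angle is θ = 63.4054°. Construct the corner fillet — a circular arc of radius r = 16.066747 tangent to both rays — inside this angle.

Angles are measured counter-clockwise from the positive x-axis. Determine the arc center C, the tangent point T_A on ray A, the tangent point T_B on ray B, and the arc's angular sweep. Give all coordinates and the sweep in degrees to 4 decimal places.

center=(4.6147,-48.8764) T_A=(-9.2805,-40.8102) T_B=(18.0480,-40.0624) sweep=116.5946

bisector direction at 271.5674° = (0.027353,-0.999626)
center distance |VC| = r/sin(θ/2) = 16.066747/sin(31.7027°) = 30.573526
C = V + |VC|·bis = (4.6147,-48.8764)
T_A = V + ((C−V)·d_A)·d_A = V + 26.0115·d_A = (-9.2805,-40.8102)
T_B = V + ((C−V)·d_B)·d_B = V + 26.0115·d_B = (18.0480,-40.0624)
sweep = 180° − θ = 116.5946°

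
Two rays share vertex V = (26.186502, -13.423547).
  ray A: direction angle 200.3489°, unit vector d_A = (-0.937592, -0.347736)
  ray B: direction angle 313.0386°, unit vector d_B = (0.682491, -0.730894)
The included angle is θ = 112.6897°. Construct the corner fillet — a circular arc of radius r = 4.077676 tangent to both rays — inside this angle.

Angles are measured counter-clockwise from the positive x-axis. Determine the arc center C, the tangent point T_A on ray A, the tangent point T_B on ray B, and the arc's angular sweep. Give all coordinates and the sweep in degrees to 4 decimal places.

center=(25.0590,-18.1908) T_A=(23.6411,-14.3676) T_B=(28.0394,-15.4078) sweep=67.3103

bisector direction at 256.6937° = (-0.230156,-0.973154)
center distance |VC| = r/sin(θ/2) = 4.077676/sin(56.3449°) = 4.898767
C = V + |VC|·bis = (25.0590,-18.1908)
T_A = V + ((C−V)·d_A)·d_A = V + 2.7149·d_A = (23.6411,-14.3676)
T_B = V + ((C−V)·d_B)·d_B = V + 2.7149·d_B = (28.0394,-15.4078)
sweep = 180° − θ = 67.3103°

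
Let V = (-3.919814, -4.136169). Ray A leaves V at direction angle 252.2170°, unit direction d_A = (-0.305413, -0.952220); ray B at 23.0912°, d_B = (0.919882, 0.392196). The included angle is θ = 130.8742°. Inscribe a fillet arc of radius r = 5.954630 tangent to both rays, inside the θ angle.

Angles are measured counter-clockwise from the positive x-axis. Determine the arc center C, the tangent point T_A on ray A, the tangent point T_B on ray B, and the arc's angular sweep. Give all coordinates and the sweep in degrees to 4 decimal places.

bisector direction at 317.6541° = (0.739092,-0.673605)
center distance |VC| = r/sin(θ/2) = 5.954630/sin(65.4371°) = 6.547107
C = V + |VC|·bis = (0.9191,-8.5463)
T_A = V + ((C−V)·d_A)·d_A = V + 2.7216·d_A = (-4.7510,-6.7277)
T_B = V + ((C−V)·d_B)·d_B = V + 2.7216·d_B = (-1.4163,-3.0688)
sweep = 180° − θ = 49.1258°

center=(0.9191,-8.5463) T_A=(-4.7510,-6.7277) T_B=(-1.4163,-3.0688) sweep=49.1258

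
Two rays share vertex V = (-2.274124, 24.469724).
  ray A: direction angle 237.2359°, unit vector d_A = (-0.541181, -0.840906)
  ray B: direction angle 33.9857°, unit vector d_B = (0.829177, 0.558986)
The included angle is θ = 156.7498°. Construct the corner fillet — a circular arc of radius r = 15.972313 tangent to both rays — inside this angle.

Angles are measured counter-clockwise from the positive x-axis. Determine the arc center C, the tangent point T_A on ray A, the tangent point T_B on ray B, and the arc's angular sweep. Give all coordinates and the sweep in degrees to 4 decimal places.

bisector direction at 315.6108° = (0.714605,-0.699529)
center distance |VC| = r/sin(θ/2) = 15.972313/sin(78.3749°) = 16.306814
C = V + |VC|·bis = (9.3788,13.0626)
T_A = V + ((C−V)·d_A)·d_A = V + 3.2859·d_A = (-4.0524,21.7066)
T_B = V + ((C−V)·d_B)·d_B = V + 3.2859·d_B = (0.4505,26.3065)
sweep = 180° − θ = 23.2502°

center=(9.3788,13.0626) T_A=(-4.0524,21.7066) T_B=(0.4505,26.3065) sweep=23.2502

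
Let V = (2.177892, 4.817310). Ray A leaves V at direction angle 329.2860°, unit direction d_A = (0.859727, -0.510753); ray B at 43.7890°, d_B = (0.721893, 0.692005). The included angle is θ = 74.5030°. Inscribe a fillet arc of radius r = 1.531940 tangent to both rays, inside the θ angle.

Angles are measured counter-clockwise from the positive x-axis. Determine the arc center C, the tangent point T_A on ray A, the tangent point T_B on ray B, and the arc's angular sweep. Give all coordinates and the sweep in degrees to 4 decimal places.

bisector direction at 6.5375° = (0.993498,0.113853)
center distance |VC| = r/sin(θ/2) = 1.531940/sin(37.2515°) = 2.530815
C = V + |VC|·bis = (4.6923,5.1055)
T_A = V + ((C−V)·d_A)·d_A = V + 2.0145·d_A = (3.9098,3.7884)
T_B = V + ((C−V)·d_B)·d_B = V + 2.0145·d_B = (3.6321,6.2113)
sweep = 180° − θ = 105.4970°

center=(4.6923,5.1055) T_A=(3.9098,3.7884) T_B=(3.6321,6.2113) sweep=105.4970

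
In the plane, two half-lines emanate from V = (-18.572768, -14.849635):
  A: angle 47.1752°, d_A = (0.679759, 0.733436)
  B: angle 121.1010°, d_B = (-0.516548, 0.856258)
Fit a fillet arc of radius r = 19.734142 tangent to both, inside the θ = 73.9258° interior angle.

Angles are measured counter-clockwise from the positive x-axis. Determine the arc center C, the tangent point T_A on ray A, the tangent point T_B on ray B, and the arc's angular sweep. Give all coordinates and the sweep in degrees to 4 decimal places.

bisector direction at 84.1381° = (0.102131,0.994771)
center distance |VC| = r/sin(θ/2) = 19.734142/sin(36.9629°) = 32.819250
C = V + |VC|·bis = (-15.2209,17.7980)
T_A = V + ((C−V)·d_A)·d_A = V + 26.2234·d_A = (-0.7472,4.3835)
T_B = V + ((C−V)·d_B)·d_B = V + 26.2234·d_B = (-32.1184,7.6044)
sweep = 180° − θ = 106.0742°

center=(-15.2209,17.7980) T_A=(-0.7472,4.3835) T_B=(-32.1184,7.6044) sweep=106.0742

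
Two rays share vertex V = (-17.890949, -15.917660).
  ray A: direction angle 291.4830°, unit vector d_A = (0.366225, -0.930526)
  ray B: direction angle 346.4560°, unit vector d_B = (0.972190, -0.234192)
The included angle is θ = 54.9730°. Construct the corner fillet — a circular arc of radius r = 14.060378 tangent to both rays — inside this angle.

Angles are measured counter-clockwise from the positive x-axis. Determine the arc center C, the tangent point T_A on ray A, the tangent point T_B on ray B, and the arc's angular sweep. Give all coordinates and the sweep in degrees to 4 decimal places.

center=(5.0899,-35.9161) T_A=(-7.9936,-41.0654) T_B=(8.3828,-22.2468) sweep=125.0270

bisector direction at 318.9695° = (0.754360,-0.656461)
center distance |VC| = r/sin(θ/2) = 14.060378/sin(27.4865°) = 30.464077
C = V + |VC|·bis = (5.0899,-35.9161)
T_A = V + ((C−V)·d_A)·d_A = V + 27.0253·d_A = (-7.9936,-41.0654)
T_B = V + ((C−V)·d_B)·d_B = V + 27.0253·d_B = (8.3828,-22.2468)
sweep = 180° − θ = 125.0270°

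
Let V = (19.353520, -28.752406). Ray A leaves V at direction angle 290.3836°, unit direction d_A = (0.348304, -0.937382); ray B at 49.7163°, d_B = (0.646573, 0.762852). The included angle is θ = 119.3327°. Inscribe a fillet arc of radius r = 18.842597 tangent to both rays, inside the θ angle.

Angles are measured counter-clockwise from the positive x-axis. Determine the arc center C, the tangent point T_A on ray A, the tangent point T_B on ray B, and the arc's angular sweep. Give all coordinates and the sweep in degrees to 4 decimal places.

center=(40.8565,-32.5246) T_A=(23.1938,-39.0876) T_B=(26.4824,-20.3415) sweep=60.6673

bisector direction at 350.0500° = (0.984959,-0.172790)
center distance |VC| = r/sin(θ/2) = 18.842597/sin(59.6664°) = 21.831325
C = V + |VC|·bis = (40.8565,-32.5246)
T_A = V + ((C−V)·d_A)·d_A = V + 11.0256·d_A = (23.1938,-39.0876)
T_B = V + ((C−V)·d_B)·d_B = V + 11.0256·d_B = (26.4824,-20.3415)
sweep = 180° − θ = 60.6673°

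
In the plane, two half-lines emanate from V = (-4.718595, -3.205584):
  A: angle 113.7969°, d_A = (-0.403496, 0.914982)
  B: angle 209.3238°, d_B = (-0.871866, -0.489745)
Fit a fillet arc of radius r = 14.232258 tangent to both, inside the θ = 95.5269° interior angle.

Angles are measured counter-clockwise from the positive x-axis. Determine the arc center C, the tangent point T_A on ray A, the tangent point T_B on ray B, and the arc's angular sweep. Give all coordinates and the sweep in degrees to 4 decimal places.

bisector direction at 161.5603° = (-0.948657,0.316306)
center distance |VC| = r/sin(θ/2) = 14.232258/sin(47.7634°) = 19.223015
C = V + |VC|·bis = (-22.9546,2.8748)
T_A = V + ((C−V)·d_A)·d_A = V + 12.9216·d_A = (-9.9324,8.6174)
T_B = V + ((C−V)·d_B)·d_B = V + 12.9216·d_B = (-15.9845,-9.5339)
sweep = 180° − θ = 84.4731°

center=(-22.9546,2.8748) T_A=(-9.9324,8.6174) T_B=(-15.9845,-9.5339) sweep=84.4731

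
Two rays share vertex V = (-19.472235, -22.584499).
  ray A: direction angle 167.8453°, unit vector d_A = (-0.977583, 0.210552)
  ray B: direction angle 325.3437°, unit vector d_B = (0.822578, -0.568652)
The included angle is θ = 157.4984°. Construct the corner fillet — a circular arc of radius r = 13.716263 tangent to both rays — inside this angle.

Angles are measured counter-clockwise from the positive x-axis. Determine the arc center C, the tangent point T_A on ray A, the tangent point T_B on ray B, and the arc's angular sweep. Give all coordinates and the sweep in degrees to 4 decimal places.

center=(-25.0276,-35.4188) T_A=(-22.1396,-22.0100) T_B=(-17.2278,-24.1361) sweep=22.5016

bisector direction at 246.5945° = (-0.397236,-0.917716)
center distance |VC| = r/sin(θ/2) = 13.716263/sin(78.7492°) = 13.985019
C = V + |VC|·bis = (-25.0276,-35.4188)
T_A = V + ((C−V)·d_A)·d_A = V + 2.7285·d_A = (-22.1396,-22.0100)
T_B = V + ((C−V)·d_B)·d_B = V + 2.7285·d_B = (-17.2278,-24.1361)
sweep = 180° − θ = 22.5016°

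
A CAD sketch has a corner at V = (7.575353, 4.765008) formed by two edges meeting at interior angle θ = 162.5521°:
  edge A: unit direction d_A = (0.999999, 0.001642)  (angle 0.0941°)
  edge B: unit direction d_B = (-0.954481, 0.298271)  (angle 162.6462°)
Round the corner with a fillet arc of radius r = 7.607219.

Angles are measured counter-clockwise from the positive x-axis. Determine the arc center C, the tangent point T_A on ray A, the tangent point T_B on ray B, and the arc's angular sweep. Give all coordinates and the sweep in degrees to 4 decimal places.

center=(8.7302,12.3741) T_A=(8.7427,4.7669) T_B=(6.4612,5.1132) sweep=17.4479

bisector direction at 81.3701° = (0.150050,0.988678)
center distance |VC| = r/sin(θ/2) = 7.607219/sin(81.2760°) = 7.696260
C = V + |VC|·bis = (8.7302,12.3741)
T_A = V + ((C−V)·d_A)·d_A = V + 1.1673·d_A = (8.7427,4.7669)
T_B = V + ((C−V)·d_B)·d_B = V + 1.1673·d_B = (6.4612,5.1132)
sweep = 180° − θ = 17.4479°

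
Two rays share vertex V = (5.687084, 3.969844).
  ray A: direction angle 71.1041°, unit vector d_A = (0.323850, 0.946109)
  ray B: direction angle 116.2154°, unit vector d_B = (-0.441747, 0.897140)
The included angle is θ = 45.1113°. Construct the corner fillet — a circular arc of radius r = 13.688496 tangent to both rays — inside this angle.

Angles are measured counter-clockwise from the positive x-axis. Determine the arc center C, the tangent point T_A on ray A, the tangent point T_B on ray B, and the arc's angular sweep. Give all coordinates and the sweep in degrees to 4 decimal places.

bisector direction at 93.6598° = (-0.063831,0.997961)
center distance |VC| = r/sin(θ/2) = 13.688496/sin(22.5556°) = 35.686102
C = V + |VC|·bis = (3.4092,39.5832)
T_A = V + ((C−V)·d_A)·d_A = V + 32.9564·d_A = (16.3600,35.1502)
T_B = V + ((C−V)·d_B)·d_B = V + 32.9564·d_B = (-8.8713,33.5363)
sweep = 180° − θ = 134.8887°

center=(3.4092,39.5832) T_A=(16.3600,35.1502) T_B=(-8.8713,33.5363) sweep=134.8887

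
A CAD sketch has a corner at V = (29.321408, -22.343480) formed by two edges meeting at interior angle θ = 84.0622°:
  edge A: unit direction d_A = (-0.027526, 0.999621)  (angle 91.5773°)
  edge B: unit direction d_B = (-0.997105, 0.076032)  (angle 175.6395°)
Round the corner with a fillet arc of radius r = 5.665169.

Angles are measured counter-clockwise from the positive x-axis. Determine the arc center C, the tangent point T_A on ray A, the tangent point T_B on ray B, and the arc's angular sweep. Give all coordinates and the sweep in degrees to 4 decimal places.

center=(23.4854,-16.2169) T_A=(29.1484,-16.0609) T_B=(23.0547,-21.8656) sweep=95.9378

bisector direction at 133.6084° = (-0.689726,0.724071)
center distance |VC| = r/sin(θ/2) = 5.665169/sin(42.0311°) = 8.461363
C = V + |VC|·bis = (23.4854,-16.2169)
T_A = V + ((C−V)·d_A)·d_A = V + 6.2849·d_A = (29.1484,-16.0609)
T_B = V + ((C−V)·d_B)·d_B = V + 6.2849·d_B = (23.0547,-21.8656)
sweep = 180° − θ = 95.9378°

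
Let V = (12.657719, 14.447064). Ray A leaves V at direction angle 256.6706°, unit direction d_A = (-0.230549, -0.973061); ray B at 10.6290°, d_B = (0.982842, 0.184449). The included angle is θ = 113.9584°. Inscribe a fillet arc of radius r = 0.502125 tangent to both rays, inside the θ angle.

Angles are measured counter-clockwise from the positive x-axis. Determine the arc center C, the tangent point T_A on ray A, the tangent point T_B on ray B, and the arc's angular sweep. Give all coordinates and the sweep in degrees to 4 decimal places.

center=(13.0711,14.0137) T_A=(12.5825,14.1295) T_B=(12.9785,14.5073) sweep=66.0416

bisector direction at 313.6498° = (0.690249,-0.723572)
center distance |VC| = r/sin(θ/2) = 0.502125/sin(56.9792°) = 0.598857
C = V + |VC|·bis = (13.0711,14.0137)
T_A = V + ((C−V)·d_A)·d_A = V + 0.3263·d_A = (12.5825,14.1295)
T_B = V + ((C−V)·d_B)·d_B = V + 0.3263·d_B = (12.9785,14.5073)
sweep = 180° − θ = 66.0416°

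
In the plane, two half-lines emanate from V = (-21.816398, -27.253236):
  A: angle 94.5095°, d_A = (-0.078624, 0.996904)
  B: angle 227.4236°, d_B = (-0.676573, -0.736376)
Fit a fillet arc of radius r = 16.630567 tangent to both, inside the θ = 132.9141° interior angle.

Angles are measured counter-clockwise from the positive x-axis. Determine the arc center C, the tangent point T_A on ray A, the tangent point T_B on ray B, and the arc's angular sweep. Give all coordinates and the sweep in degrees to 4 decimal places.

bisector direction at 160.9666° = (-0.945328,0.326120)
center distance |VC| = r/sin(θ/2) = 16.630567/sin(66.4570°) = 18.140572
C = V + |VC|·bis = (-38.9652,-21.3372)
T_A = V + ((C−V)·d_A)·d_A = V + 7.2460·d_A = (-22.3861,-20.0297)
T_B = V + ((C−V)·d_B)·d_B = V + 7.2460·d_B = (-26.7188,-32.5890)
sweep = 180° − θ = 47.0859°

center=(-38.9652,-21.3372) T_A=(-22.3861,-20.0297) T_B=(-26.7188,-32.5890) sweep=47.0859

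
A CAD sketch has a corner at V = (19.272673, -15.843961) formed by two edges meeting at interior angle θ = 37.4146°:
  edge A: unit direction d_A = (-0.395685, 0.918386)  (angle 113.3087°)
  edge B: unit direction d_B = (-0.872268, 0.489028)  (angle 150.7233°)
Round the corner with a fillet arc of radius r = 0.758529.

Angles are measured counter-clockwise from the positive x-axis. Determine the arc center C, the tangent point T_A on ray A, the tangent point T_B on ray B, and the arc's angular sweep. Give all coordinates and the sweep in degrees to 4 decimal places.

center=(17.6897,-14.0869) T_A=(18.3863,-13.7867) T_B=(17.3188,-14.7485) sweep=142.5854

bisector direction at 132.0160° = (-0.669338,0.742958)
center distance |VC| = r/sin(θ/2) = 0.758529/sin(18.7073°) = 2.364981
C = V + |VC|·bis = (17.6897,-14.0869)
T_A = V + ((C−V)·d_A)·d_A = V + 2.2400·d_A = (18.3863,-13.7867)
T_B = V + ((C−V)·d_B)·d_B = V + 2.2400·d_B = (17.3188,-14.7485)
sweep = 180° − θ = 142.5854°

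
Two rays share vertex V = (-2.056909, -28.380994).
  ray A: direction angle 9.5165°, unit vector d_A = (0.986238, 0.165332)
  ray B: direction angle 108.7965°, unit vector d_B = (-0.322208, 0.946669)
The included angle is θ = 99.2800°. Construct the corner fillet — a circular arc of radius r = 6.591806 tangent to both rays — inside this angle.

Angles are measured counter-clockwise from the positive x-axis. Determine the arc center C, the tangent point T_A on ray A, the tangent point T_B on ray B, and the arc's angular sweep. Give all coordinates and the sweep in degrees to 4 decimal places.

bisector direction at 59.1565° = (0.512695,0.858571)
center distance |VC| = r/sin(θ/2) = 6.591806/sin(49.6400°) = 8.650771
C = V + |VC|·bis = (2.3783,-20.9537)
T_A = V + ((C−V)·d_A)·d_A = V + 5.6021·d_A = (3.4681,-27.4548)
T_B = V + ((C−V)·d_B)·d_B = V + 5.6021·d_B = (-3.8620,-23.0776)
sweep = 180° − θ = 80.7200°

center=(2.3783,-20.9537) T_A=(3.4681,-27.4548) T_B=(-3.8620,-23.0776) sweep=80.7200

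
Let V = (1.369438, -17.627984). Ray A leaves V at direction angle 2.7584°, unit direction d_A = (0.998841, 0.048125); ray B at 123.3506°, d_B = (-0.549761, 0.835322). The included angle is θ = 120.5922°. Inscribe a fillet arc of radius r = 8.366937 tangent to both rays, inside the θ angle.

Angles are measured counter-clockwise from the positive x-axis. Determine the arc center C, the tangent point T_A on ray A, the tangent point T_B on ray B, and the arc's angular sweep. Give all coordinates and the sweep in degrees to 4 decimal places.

center=(5.7344,-9.0410) T_A=(6.1371,-17.3983) T_B=(-1.2547,-13.6408) sweep=59.4078

bisector direction at 63.0545° = (0.453143,0.891438)
center distance |VC| = r/sin(θ/2) = 8.366937/sin(60.2961°) = 9.632694
C = V + |VC|·bis = (5.7344,-9.0410)
T_A = V + ((C−V)·d_A)·d_A = V + 4.7732·d_A = (6.1371,-17.3983)
T_B = V + ((C−V)·d_B)·d_B = V + 4.7732·d_B = (-1.2547,-13.6408)
sweep = 180° − θ = 59.4078°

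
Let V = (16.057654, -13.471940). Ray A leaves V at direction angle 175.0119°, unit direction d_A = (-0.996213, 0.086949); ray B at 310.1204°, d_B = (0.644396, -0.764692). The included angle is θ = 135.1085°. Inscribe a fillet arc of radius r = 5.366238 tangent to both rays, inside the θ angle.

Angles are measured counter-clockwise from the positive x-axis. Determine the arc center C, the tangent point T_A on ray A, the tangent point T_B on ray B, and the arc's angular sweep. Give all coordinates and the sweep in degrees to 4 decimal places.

bisector direction at 242.5662° = (-0.460724,-0.887543)
center distance |VC| = r/sin(θ/2) = 5.366238/sin(67.5542°) = 5.806100
C = V + |VC|·bis = (13.3826,-18.6251)
T_A = V + ((C−V)·d_A)·d_A = V + 2.2168·d_A = (13.8492,-13.2792)
T_B = V + ((C−V)·d_B)·d_B = V + 2.2168·d_B = (17.4862,-15.1671)
sweep = 180° − θ = 44.8915°

center=(13.3826,-18.6251) T_A=(13.8492,-13.2792) T_B=(17.4862,-15.1671) sweep=44.8915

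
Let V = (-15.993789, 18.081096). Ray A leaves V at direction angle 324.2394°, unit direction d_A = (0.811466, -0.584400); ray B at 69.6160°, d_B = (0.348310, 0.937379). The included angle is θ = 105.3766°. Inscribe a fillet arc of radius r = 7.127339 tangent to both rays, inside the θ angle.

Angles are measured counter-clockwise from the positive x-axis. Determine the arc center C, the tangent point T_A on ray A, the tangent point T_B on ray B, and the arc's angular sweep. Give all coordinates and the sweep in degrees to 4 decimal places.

bisector direction at 16.9277° = (0.956673,0.291165)
center distance |VC| = r/sin(θ/2) = 7.127339/sin(52.6883°) = 8.961264
C = V + |VC|·bis = (-7.4208,20.6903)
T_A = V + ((C−V)·d_A)·d_A = V + 5.4319·d_A = (-11.5860,14.9067)
T_B = V + ((C−V)·d_B)·d_B = V + 5.4319·d_B = (-14.1018,23.1728)
sweep = 180° − θ = 74.6234°

center=(-7.4208,20.6903) T_A=(-11.5860,14.9067) T_B=(-14.1018,23.1728) sweep=74.6234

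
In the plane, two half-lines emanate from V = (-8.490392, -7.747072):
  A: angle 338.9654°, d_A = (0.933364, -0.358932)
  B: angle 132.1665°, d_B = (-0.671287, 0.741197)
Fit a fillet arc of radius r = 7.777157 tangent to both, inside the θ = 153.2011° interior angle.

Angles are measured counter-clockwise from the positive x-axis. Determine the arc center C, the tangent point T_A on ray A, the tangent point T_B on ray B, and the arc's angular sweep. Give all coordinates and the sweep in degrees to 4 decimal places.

bisector direction at 55.5660° = (0.565457,0.824778)
center distance |VC| = r/sin(θ/2) = 7.777157/sin(76.6005°) = 7.994790
C = V + |VC|·bis = (-3.9697,-1.1531)
T_A = V + ((C−V)·d_A)·d_A = V + 1.8527·d_A = (-6.7611,-8.4121)
T_B = V + ((C−V)·d_B)·d_B = V + 1.8527·d_B = (-9.7341,-6.3739)
sweep = 180° − θ = 26.7989°

center=(-3.9697,-1.1531) T_A=(-6.7611,-8.4121) T_B=(-9.7341,-6.3739) sweep=26.7989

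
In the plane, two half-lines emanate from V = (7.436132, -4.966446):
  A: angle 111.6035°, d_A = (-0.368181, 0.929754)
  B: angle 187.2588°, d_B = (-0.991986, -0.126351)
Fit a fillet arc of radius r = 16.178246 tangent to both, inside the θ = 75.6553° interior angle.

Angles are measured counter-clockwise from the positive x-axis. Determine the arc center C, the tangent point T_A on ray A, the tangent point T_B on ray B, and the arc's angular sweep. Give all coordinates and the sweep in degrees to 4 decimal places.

bisector direction at 149.4312° = (-0.861019,0.508573)
center distance |VC| = r/sin(θ/2) = 16.178246/sin(37.8276°) = 26.379512
C = V + |VC|·bis = (-15.2771,8.4495)
T_A = V + ((C−V)·d_A)·d_A = V + 20.8361·d_A = (-0.2353,14.4060)
T_B = V + ((C−V)·d_B)·d_B = V + 20.8361·d_B = (-13.2330,-7.5991)
sweep = 180° − θ = 104.3447°

center=(-15.2771,8.4495) T_A=(-0.2353,14.4060) T_B=(-13.2330,-7.5991) sweep=104.3447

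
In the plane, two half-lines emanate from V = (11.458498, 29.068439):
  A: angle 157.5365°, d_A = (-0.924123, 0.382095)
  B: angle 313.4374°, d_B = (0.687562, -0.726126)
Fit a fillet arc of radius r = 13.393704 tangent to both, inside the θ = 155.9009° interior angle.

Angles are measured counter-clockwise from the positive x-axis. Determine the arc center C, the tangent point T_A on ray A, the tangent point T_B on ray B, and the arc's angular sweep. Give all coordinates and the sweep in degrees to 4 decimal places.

bisector direction at 235.4870° = (-0.566594,-0.823997)
center distance |VC| = r/sin(θ/2) = 13.393704/sin(77.9505°) = 13.695450
C = V + |VC|·bis = (3.6987,17.7834)
T_A = V + ((C−V)·d_A)·d_A = V + 2.8590·d_A = (8.8164,30.1609)
T_B = V + ((C−V)·d_B)·d_B = V + 2.8590·d_B = (13.4243,26.9924)
sweep = 180° − θ = 24.0991°

center=(3.6987,17.7834) T_A=(8.8164,30.1609) T_B=(13.4243,26.9924) sweep=24.0991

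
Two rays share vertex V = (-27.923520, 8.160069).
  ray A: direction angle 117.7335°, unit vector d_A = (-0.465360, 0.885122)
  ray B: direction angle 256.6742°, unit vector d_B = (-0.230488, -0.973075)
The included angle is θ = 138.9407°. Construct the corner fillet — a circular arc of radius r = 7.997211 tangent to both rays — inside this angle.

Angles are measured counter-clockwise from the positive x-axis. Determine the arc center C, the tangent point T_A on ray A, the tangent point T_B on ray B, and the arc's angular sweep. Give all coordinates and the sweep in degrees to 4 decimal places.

bisector direction at 187.2039° = (-0.992106,-0.125400)
center distance |VC| = r/sin(θ/2) = 7.997211/sin(69.4703°) = 8.539551
C = V + |VC|·bis = (-36.3957,7.0892)
T_A = V + ((C−V)·d_A)·d_A = V + 2.9948·d_A = (-29.3172,10.8108)
T_B = V + ((C−V)·d_B)·d_B = V + 2.9948·d_B = (-28.6138,5.2459)
sweep = 180° − θ = 41.0593°

center=(-36.3957,7.0892) T_A=(-29.3172,10.8108) T_B=(-28.6138,5.2459) sweep=41.0593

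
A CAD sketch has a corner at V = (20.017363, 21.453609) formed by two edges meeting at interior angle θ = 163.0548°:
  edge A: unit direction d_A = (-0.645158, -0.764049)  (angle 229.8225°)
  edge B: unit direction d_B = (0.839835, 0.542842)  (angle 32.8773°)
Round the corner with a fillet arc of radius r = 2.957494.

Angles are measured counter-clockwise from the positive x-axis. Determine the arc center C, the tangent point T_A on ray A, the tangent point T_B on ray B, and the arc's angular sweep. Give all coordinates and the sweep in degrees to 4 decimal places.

bisector direction at 311.3499° = (0.660656,-0.750689)
center distance |VC| = r/sin(θ/2) = 2.957494/sin(81.5274°) = 2.990127
C = V + |VC|·bis = (21.9928,19.2090)
T_A = V + ((C−V)·d_A)·d_A = V + 0.4406·d_A = (19.7331,21.1170)
T_B = V + ((C−V)·d_B)·d_B = V + 0.4406·d_B = (20.3874,21.6928)
sweep = 180° − θ = 16.9452°

center=(21.9928,19.2090) T_A=(19.7331,21.1170) T_B=(20.3874,21.6928) sweep=16.9452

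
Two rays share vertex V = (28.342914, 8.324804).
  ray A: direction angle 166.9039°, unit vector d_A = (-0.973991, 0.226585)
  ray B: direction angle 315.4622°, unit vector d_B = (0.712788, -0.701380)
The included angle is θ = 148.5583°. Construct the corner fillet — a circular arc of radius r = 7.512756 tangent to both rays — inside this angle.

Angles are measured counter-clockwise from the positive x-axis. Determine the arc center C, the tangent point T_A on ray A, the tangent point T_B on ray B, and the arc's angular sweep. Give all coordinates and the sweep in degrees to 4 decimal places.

center=(24.5809,1.4866) T_A=(26.2832,8.8040) T_B=(29.8502,6.8416) sweep=31.4417

bisector direction at 241.1831° = (-0.482013,-0.876164)
center distance |VC| = r/sin(θ/2) = 7.512756/sin(74.2792°) = 7.804705
C = V + |VC|·bis = (24.5809,1.4866)
T_A = V + ((C−V)·d_A)·d_A = V + 2.1147·d_A = (26.2832,8.8040)
T_B = V + ((C−V)·d_B)·d_B = V + 2.1147·d_B = (29.8502,6.8416)
sweep = 180° − θ = 31.4417°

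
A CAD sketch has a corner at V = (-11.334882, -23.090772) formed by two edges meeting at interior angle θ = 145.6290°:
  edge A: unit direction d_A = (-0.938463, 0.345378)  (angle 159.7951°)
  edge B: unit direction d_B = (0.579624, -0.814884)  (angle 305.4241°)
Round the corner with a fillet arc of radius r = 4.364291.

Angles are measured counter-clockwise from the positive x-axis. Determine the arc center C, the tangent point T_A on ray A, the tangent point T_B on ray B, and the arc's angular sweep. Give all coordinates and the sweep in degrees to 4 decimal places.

bisector direction at 232.6096° = (-0.607243,-0.794516)
center distance |VC| = r/sin(θ/2) = 4.364291/sin(72.8145°) = 4.568249
C = V + |VC|·bis = (-14.1089,-26.7203)
T_A = V + ((C−V)·d_A)·d_A = V + 1.3498·d_A = (-12.6016,-22.6246)
T_B = V + ((C−V)·d_B)·d_B = V + 1.3498·d_B = (-10.5525,-24.1907)
sweep = 180° − θ = 34.3710°

center=(-14.1089,-26.7203) T_A=(-12.6016,-22.6246) T_B=(-10.5525,-24.1907) sweep=34.3710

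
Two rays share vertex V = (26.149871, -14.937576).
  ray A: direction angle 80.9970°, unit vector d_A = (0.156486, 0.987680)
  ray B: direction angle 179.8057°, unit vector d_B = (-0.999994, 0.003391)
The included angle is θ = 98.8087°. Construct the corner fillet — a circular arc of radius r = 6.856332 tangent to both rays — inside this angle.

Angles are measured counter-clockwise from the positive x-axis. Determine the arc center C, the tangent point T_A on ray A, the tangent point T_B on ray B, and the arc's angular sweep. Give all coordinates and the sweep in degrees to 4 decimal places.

bisector direction at 130.4014° = (-0.648138,0.761523)
center distance |VC| = r/sin(θ/2) = 6.856332/sin(49.4044°) = 9.029560
C = V + |VC|·bis = (20.2975,-8.0614)
T_A = V + ((C−V)·d_A)·d_A = V + 5.8757·d_A = (27.0693,-9.1343)
T_B = V + ((C−V)·d_B)·d_B = V + 5.8757·d_B = (20.2742,-14.9177)
sweep = 180° − θ = 81.1913°

center=(20.2975,-8.0614) T_A=(27.0693,-9.1343) T_B=(20.2742,-14.9177) sweep=81.1913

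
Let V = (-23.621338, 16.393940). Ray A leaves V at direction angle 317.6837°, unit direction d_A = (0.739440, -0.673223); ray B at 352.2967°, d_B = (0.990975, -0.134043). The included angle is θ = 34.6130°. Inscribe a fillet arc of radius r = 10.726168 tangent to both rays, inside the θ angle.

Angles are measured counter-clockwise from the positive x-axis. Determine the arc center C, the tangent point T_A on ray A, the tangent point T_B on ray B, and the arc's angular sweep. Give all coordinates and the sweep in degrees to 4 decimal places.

center=(9.0542,1.1503) T_A=(1.8331,-6.7811) T_B=(10.4920,11.7796) sweep=145.3870

bisector direction at 334.9902° = (0.906235,-0.422773)
center distance |VC| = r/sin(θ/2) = 10.726168/sin(17.3065°) = 36.056384
C = V + |VC|·bis = (9.0542,1.1503)
T_A = V + ((C−V)·d_A)·d_A = V + 34.4240·d_A = (1.8331,-6.7811)
T_B = V + ((C−V)·d_B)·d_B = V + 34.4240·d_B = (10.4920,11.7796)
sweep = 180° − θ = 145.3870°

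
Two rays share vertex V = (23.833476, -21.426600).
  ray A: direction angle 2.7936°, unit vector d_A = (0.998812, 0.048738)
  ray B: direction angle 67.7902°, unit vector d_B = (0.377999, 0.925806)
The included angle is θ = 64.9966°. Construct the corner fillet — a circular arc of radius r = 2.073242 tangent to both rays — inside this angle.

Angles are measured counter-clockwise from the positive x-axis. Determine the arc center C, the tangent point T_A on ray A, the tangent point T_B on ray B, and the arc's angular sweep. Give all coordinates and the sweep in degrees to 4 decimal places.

bisector direction at 35.2919° = (0.816219,0.577742)
center distance |VC| = r/sin(θ/2) = 2.073242/sin(32.4983°) = 3.858813
C = V + |VC|·bis = (26.9831,-19.1972)
T_A = V + ((C−V)·d_A)·d_A = V + 3.2546·d_A = (27.0842,-21.2680)
T_B = V + ((C−V)·d_B)·d_B = V + 3.2546·d_B = (25.0637,-18.4135)
sweep = 180° − θ = 115.0034°

center=(26.9831,-19.1972) T_A=(27.0842,-21.2680) T_B=(25.0637,-18.4135) sweep=115.0034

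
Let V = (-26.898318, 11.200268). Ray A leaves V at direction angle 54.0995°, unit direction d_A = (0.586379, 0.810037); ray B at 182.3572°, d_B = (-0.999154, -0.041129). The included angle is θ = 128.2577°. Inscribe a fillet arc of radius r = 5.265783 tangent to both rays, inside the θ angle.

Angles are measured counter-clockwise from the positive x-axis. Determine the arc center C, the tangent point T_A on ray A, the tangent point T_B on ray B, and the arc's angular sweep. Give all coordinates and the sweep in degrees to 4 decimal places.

center=(-29.6664,16.3566) T_A=(-25.4009,13.2688) T_B=(-29.4498,11.0952) sweep=51.7423

bisector direction at 118.2284° = (-0.472987,0.881070)
center distance |VC| = r/sin(θ/2) = 5.265783/sin(64.1288°) = 5.852316
C = V + |VC|·bis = (-29.6664,16.3566)
T_A = V + ((C−V)·d_A)·d_A = V + 2.5537·d_A = (-25.4009,13.2688)
T_B = V + ((C−V)·d_B)·d_B = V + 2.5537·d_B = (-29.4498,11.0952)
sweep = 180° − θ = 51.7423°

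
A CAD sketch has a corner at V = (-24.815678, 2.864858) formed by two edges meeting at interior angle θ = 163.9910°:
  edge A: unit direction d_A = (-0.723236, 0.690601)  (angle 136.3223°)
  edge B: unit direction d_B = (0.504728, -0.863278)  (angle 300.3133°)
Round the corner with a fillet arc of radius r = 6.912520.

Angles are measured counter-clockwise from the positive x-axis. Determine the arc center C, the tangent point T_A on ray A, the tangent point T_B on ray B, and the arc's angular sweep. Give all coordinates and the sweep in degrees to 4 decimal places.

center=(-30.2925,-1.4632) T_A=(-25.5187,3.5362) T_B=(-24.3251,2.0257) sweep=16.0090

bisector direction at 218.3178° = (-0.784584,-0.620023)
center distance |VC| = r/sin(θ/2) = 6.912520/sin(81.9955°) = 6.980530
C = V + |VC|·bis = (-30.2925,-1.4632)
T_A = V + ((C−V)·d_A)·d_A = V + 0.9720·d_A = (-25.5187,3.5362)
T_B = V + ((C−V)·d_B)·d_B = V + 0.9720·d_B = (-24.3251,2.0257)
sweep = 180° − θ = 16.0090°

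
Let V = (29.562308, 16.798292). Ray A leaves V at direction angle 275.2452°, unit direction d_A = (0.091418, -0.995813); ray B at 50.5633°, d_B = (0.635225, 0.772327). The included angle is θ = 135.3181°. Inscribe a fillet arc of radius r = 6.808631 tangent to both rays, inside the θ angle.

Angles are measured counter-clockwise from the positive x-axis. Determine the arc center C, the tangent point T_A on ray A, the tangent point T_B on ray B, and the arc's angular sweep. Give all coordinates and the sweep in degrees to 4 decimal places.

center=(36.5982,14.6343) T_A=(29.8181,14.0119) T_B=(31.3397,18.9593) sweep=44.6819

bisector direction at 342.9042° = (0.955815,-0.293969)
center distance |VC| = r/sin(θ/2) = 6.808631/sin(67.6590°) = 7.361173
C = V + |VC|·bis = (36.5982,14.6343)
T_A = V + ((C−V)·d_A)·d_A = V + 2.7981·d_A = (29.8181,14.0119)
T_B = V + ((C−V)·d_B)·d_B = V + 2.7981·d_B = (31.3397,18.9593)
sweep = 180° − θ = 44.6819°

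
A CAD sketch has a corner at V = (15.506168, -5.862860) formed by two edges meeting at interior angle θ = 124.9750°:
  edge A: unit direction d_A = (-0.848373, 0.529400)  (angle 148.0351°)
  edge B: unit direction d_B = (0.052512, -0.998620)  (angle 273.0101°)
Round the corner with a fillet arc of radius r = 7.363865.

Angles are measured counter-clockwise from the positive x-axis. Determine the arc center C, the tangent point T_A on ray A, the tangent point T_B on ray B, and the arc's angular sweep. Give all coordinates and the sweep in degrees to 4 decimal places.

bisector direction at 210.5226° = (-0.861429,-0.507878)
center distance |VC| = r/sin(θ/2) = 7.363865/sin(62.4875°) = 8.302832
C = V + |VC|·bis = (8.3539,-10.0797)
T_A = V + ((C−V)·d_A)·d_A = V + 3.8354·d_A = (12.2523,-3.8324)
T_B = V + ((C−V)·d_B)·d_B = V + 3.8354·d_B = (15.7076,-9.6930)
sweep = 180° − θ = 55.0250°

center=(8.3539,-10.0797) T_A=(12.2523,-3.8324) T_B=(15.7076,-9.6930) sweep=55.0250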